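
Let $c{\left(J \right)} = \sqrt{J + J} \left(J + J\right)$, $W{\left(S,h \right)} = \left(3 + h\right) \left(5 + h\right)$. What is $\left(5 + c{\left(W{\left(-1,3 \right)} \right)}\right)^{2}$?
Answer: $884761 + 3840 \sqrt{6} \approx 8.9417 \cdot 10^{5}$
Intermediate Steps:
$c{\left(J \right)} = 2 \sqrt{2} J^{\frac{3}{2}}$ ($c{\left(J \right)} = \sqrt{2 J} 2 J = \sqrt{2} \sqrt{J} 2 J = 2 \sqrt{2} J^{\frac{3}{2}}$)
$\left(5 + c{\left(W{\left(-1,3 \right)} \right)}\right)^{2} = \left(5 + 2 \sqrt{2} \left(15 + 3^{2} + 8 \cdot 3\right)^{\frac{3}{2}}\right)^{2} = \left(5 + 2 \sqrt{2} \left(15 + 9 + 24\right)^{\frac{3}{2}}\right)^{2} = \left(5 + 2 \sqrt{2} \cdot 48^{\frac{3}{2}}\right)^{2} = \left(5 + 2 \sqrt{2} \cdot 192 \sqrt{3}\right)^{2} = \left(5 + 384 \sqrt{6}\right)^{2}$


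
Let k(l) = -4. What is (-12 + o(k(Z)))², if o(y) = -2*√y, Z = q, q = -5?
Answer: 128 + 96*I ≈ 128.0 + 96.0*I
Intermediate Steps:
Z = -5
(-12 + o(k(Z)))² = (-12 - 4*I)²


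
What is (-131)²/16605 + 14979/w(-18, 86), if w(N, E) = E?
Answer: 250202141/1428030 ≈ 175.21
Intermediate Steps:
(-131)²/16605 + 14979/w(-18, 86) = (-131)²/16605 + 14979/86 = 17161*(1/16605) + 14979*(1/86) = 17161/16605 + 14979/86 = 250202141/1428030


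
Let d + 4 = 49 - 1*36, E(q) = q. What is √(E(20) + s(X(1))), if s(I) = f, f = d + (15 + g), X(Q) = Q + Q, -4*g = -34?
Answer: √210/2 ≈ 7.2457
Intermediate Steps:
g = 17/2 (g = -¼*(-34) = 17/2 ≈ 8.5000)
X(Q) = 2*Q
d = 9 (d = -4 + (49 - 1*36) = -4 + (49 - 36) = -4 + 13 = 9)
f = 65/2 (f = 9 + (15 + 17/2) = 9 + 47/2 = 65/2 ≈ 32.500)
s(I) = 65/2
√(E(20) + s(X(1))) = √(20 + 65/2) = √(105/2) = √210/2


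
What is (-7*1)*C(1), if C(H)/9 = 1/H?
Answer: -63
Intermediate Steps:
C(H) = 9/H
(-7*1)*C(1) = (-7*1)*(9/1) = -63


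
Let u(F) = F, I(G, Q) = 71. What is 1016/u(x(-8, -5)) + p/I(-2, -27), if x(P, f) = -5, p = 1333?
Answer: -65471/355 ≈ -184.43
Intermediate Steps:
1016/u(x(-8, -5)) + p/I(-2, -27) = 1016/(-5) + 1333/71 = 1016*(-⅕) + 1333*(1/71) = -1016/5 + 1333/71 = -65471/355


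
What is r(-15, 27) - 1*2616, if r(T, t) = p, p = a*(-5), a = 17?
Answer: -2701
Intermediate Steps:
p = -85 (p = 17*(-5) = -85)
r(T, t) = -85
r(-15, 27) - 1*2616 = -85 - 1*2616 = -85 - 2616 = -2701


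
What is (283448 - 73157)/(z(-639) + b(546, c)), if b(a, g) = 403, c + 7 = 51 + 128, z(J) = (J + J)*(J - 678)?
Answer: 210291/1683529 ≈ 0.12491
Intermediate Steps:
z(J) = 2*J*(-678 + J) (z(J) = (2*J)*(-678 + J) = 2*J*(-678 + J))
c = 172 (c = -7 + (51 + 128) = -7 + 179 = 172)
(283448 - 73157)/(z(-639) + b(546, c)) = (283448 - 73157)/(2*(-639)*(-678 - 639) + 403) = 210291/(2*(-639)*(-1317) + 403) = 210291/(1683126 + 403) = 210291/1683529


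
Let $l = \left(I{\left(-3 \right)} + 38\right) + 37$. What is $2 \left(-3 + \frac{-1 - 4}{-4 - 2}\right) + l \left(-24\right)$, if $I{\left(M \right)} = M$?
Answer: $- \frac{5197}{3} \approx -1732.3$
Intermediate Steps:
$l = 72$ ($l = \left(-3 + 38\right) + 37 = 35 + 37 = 72$)
$2 \left(-3 + \frac{-1 - 4}{-4 - 2}\right) + l \left(-24\right) = 2 \left(-3 + \frac{-1 - 4}{-4 - 2}\right) + 72 \left(-24\right) = 2 \left(-3 - \frac{5}{-6}\right) - 1728 = 2 \left(-3 - - \frac{5}{6}\right) - 1728 = 2 \left(-3 + \frac{5}{6}\right) - 1728 = 2 \left(- \frac{13}{6}\right) - 1728 = - \frac{13}{3} - 1728 = - \frac{5197}{3}$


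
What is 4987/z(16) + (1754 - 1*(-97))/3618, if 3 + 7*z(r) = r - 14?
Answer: -42099637/1206 ≈ -34909.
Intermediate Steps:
z(r) = -17/7 + r/7 (z(r) = -3/7 + (r - 14)/7 = -3/7 + (-14 + r)/7 = -3/7 + (-2 + r/7) = -17/7 + r/7)
4987/z(16) + (1754 - 1*(-97))/3618 = 4987/(-17/7 + (⅐)*16) + (1754 - 1*(-97))/3618 = 4987/(-17/7 + 16/7) + (1754 + 97)*(1/3618) = 4987/(-⅐) + 1851*(1/3618) = 4987*(-7) + 617/1206 = -34909 + 617/1206 = -42099637/1206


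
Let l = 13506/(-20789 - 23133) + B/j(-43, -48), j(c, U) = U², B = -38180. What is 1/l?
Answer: -12649536/213507473 ≈ -0.059246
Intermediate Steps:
l = -213507473/12649536 (l = 13506/(-20789 - 23133) - 38180/((-48)²) = 13506/(-43922) - 38180/2304 = 13506*(-1/43922) - 38180*1/2304 = -6753/21961 - 9545/576 = -213507473/12649536 ≈ -16.879)
1/l = 1/(-213507473/12649536) = -12649536/213507473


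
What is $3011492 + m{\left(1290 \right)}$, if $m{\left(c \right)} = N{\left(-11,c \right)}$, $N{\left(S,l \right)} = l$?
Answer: $3012782$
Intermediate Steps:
$m{\left(c \right)} = c$
$3011492 + m{\left(1290 \right)} = 3011492 + 1290 = 3012782$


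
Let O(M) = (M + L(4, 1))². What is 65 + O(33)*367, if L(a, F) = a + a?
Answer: 616992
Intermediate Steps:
L(a, F) = 2*a
O(M) = (8 + M)² (O(M) = (M + 2*4)² = (M + 8)² = (8 + M)²)
65 + O(33)*367 = 65 + (8 + 33)²*367 = 65 + 41²*367 = 65 + 1681*367 = 65 + 616927 = 616992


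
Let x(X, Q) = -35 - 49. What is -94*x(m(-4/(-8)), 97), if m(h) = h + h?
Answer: 7896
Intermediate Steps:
m(h) = 2*h
x(X, Q) = -84
-94*x(m(-4/(-8)), 97) = -94*(-84) = 7896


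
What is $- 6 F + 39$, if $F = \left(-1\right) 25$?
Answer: $189$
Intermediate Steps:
$F = -25$
$- 6 F + 39 = \left(-6\right) \left(-25\right) + 39 = 150 + 39 = 189$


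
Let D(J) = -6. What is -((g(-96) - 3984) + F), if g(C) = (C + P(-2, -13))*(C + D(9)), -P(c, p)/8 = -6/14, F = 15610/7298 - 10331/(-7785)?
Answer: -1086081640928/198852255 ≈ -5461.8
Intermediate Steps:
F = 98459744/28407465 (F = 15610*(1/7298) - 10331*(-1/7785) = 7805/3649 + 10331/7785 = 98459744/28407465 ≈ 3.4660)
P(c, p) = 24/7 (P(c, p) = -(-48)/14 = -8*(-3/7) = 24/7)
g(C) = (-6 + C)*(24/7 + C) (g(C) = (C + 24/7)*(C - 6) = (24/7 + C)*(-6 + C) = (-6 + C)*(24/7 + C))
-((g(-96) - 3984) + F) = -(((-144/7 + (-96)**2 - 18/7*(-96)) - 3984) + 98459744/28407465) = -(((-144/7 + 9216 + 1728/7) - 3984) + 98459744/28407465) = -((66096/7 - 3984) + 98459744/28407465) = -(38208/7 + 98459744/28407465) = -1*1086081640928/198852255 = -1086081640928/198852255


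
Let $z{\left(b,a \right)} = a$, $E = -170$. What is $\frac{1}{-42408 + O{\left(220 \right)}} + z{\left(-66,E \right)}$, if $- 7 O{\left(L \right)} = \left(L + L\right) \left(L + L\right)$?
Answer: $- \frac{83377527}{490456} \approx -170.0$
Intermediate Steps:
$O{\left(L \right)} = - \frac{4 L^{2}}{7}$ ($O{\left(L \right)} = - \frac{\left(L + L\right) \left(L + L\right)}{7} = - \frac{2 L 2 L}{7} = - \frac{4 L^{2}}{7}$)
$\frac{1}{-42408 + O{\left(220 \right)}} + z{\left(-66,E \right)} = \frac{1}{-42408 - \frac{4 \cdot 220^{2}}{7}} - 170 = \frac{1}{-42408 - \frac{193600}{7}} - 170 = \frac{1}{- \frac{490456}{7}} - 170 = - \frac{7}{490456} - 170 = - \frac{83377527}{490456}$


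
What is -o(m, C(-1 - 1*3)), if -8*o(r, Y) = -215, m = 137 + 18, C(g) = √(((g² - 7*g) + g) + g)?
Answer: -215/8 ≈ -26.875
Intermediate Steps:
C(g) = √(g² - 5*g) (C(g) = √((g² - 6*g) + g) = √(g² - 5*g))
m = 155
o(r, Y) = 215/8 (o(r, Y) = -⅛*(-215) = 215/8)
-o(m, C(-1 - 1*3)) = -1*215/8 = -215/8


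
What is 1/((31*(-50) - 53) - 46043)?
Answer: -1/47646 ≈ -2.0988e-5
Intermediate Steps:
1/((31*(-50) - 53) - 46043) = 1/((-1550 - 53) - 46043) = 1/(-1603 - 46043) = 1/(-47646) = -1/47646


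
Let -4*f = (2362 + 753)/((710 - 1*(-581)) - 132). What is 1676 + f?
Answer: 7766821/4636 ≈ 1675.3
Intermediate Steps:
f = -3115/4636 (f = -(2362 + 753)/(4*((710 - 1*(-581)) - 132)) = -3115/(4*((710 + 581) - 132)) = -3115/(4*(1291 - 132)) = -3115/(4*1159) = -¼*3115/1159 = -3115/4636 ≈ -0.67192)
1676 + f = 1676 - 3115/4636 = 7766821/4636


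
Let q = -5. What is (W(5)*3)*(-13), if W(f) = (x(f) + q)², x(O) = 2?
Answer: -351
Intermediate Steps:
W(f) = 9 (W(f) = (2 - 5)² = (-3)² = 9)
(W(5)*3)*(-13) = (9*3)*(-13) = 27*(-13) = -351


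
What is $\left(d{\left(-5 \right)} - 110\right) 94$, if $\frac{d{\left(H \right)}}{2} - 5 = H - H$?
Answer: $-9400$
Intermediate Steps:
$d{\left(H \right)} = 10$ ($d{\left(H \right)} = 10 + 2 \left(H - H\right) = 10 + 2 \cdot 0 = 10 + 0 = 10$)
$\left(d{\left(-5 \right)} - 110\right) 94 = \left(10 - 110\right) 94 = \left(-100\right) 94 = -9400$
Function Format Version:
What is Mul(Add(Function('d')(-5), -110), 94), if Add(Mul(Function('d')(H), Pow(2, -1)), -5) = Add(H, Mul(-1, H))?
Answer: -9400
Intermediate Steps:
Function('d')(H) = 10 (Function('d')(H) = Add(10, Mul(2, Add(H, Mul(-1, H)))) = Add(10, Mul(2, 0)) = Add(10, 0) = 10)
Mul(Add(Function('d')(-5), -110), 94) = Mul(Add(10, -110), 94) = Mul(-100, 94) = -9400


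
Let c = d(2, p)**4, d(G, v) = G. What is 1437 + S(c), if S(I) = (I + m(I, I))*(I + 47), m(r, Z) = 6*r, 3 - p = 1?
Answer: 8493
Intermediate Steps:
p = 2 (p = 3 - 1*1 = 3 - 1 = 2)
c = 16 (c = 2**4 = 16)
S(I) = 7*I*(47 + I) (S(I) = (I + 6*I)*(I + 47) = (7*I)*(47 + I) = 7*I*(47 + I))
1437 + S(c) = 1437 + 7*16*(47 + 16) = 1437 + 7*16*63 = 1437 + 7056 = 8493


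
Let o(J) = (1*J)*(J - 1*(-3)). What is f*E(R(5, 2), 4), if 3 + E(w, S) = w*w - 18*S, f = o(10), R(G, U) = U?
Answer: -9230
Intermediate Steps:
o(J) = J*(3 + J) (o(J) = J*(J + 3) = J*(3 + J))
f = 130 (f = 10*(3 + 10) = 10*13 = 130)
E(w, S) = -3 + w**2 - 18*S (E(w, S) = -3 + (w*w - 18*S) = -3 + (w**2 - 18*S) = -3 + w**2 - 18*S)
f*E(R(5, 2), 4) = 130*(-3 + 2**2 - 18*4) = 130*(-3 + 4 - 72) = 130*(-71) = -9230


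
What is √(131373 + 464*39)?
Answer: √149469 ≈ 386.61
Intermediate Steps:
√(131373 + 464*39) = √(131373 + 18096) = √149469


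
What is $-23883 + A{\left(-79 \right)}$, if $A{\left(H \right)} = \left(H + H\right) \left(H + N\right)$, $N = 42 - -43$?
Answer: $-24831$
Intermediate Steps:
$N = 85$ ($N = 42 + 43 = 85$)
$A{\left(H \right)} = 2 H \left(85 + H\right)$ ($A{\left(H \right)} = \left(H + H\right) \left(H + 85\right) = 2 H \left(85 + H\right)$)
$-23883 + A{\left(-79 \right)} = -23883 + 2 \left(-79\right) \left(85 - 79\right) = -23883 + 2 \left(-79\right) 6 = -23883 - 948 = -24831$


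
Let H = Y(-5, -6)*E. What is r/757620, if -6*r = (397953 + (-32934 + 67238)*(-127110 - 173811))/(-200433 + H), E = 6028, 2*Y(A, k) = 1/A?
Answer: -3440798677/304617485592 ≈ -0.011295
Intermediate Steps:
Y(A, k) = 1/(2*A)
H = -3014/5 (H = ((1/2)/(-5))*6028 = ((1/2)*(-1/5))*6028 = -1/10*6028 = -3014/5 ≈ -602.80)
r = -17203993385/2010358 (r = -(397953 + (-32934 + 67238)*(-127110 - 173811))/(6*(-200433 - 3014/5)) = -(397953 + 34304*(-300921))/(6*(-1005179/5)) = -(397953 - 10322793984)*(-5)/(6*1005179) = -(-3440798677)*(-5)/(2*1005179) = -1/6*51611980155/1005179 = -17203993385/2010358 ≈ -8557.7)
r/757620 = -17203993385/2010358/757620 = -17203993385/2010358*1/757620 = -3440798677/304617485592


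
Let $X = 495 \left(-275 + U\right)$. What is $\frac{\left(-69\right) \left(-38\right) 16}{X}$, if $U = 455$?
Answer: $\frac{3496}{7425} \approx 0.47084$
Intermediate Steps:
$X = 89100$ ($X = 495 \left(-275 + 455\right) = 495 \cdot 180 = 89100$)
$\frac{\left(-69\right) \left(-38\right) 16}{X} = \frac{\left(-69\right) \left(-38\right) 16}{89100} = 2622 \cdot 16 \cdot \frac{1}{89100} = 41952 \cdot \frac{1}{89100} = \frac{3496}{7425}$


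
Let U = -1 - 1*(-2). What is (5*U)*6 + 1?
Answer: 31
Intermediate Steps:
U = 1 (U = -1 + 2 = 1)
(5*U)*6 + 1 = (5*1)*6 + 1 = 5*6 + 1 = 30 + 1 = 31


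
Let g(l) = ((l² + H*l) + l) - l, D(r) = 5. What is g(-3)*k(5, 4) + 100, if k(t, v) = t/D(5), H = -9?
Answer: 136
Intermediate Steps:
k(t, v) = t/5
g(l) = l² - 9*l (g(l) = ((l² - 9*l) + l) - l = (l² - 8*l) - l = l² - 9*l)
g(-3)*k(5, 4) + 100 = (-3*(-9 - 3))*((⅕)*5) + 100 = -3*(-12)*1 + 100 = 36*1 + 100 = 36 + 100 = 136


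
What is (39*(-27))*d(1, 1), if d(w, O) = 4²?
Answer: -16848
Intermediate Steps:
d(w, O) = 16
(39*(-27))*d(1, 1) = (39*(-27))*16 = -1053*16 = -16848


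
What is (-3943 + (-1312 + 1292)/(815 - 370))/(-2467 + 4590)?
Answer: -350931/188947 ≈ -1.8573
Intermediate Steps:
(-3943 + (-1312 + 1292)/(815 - 370))/(-2467 + 4590) = (-3943 - 20/445)/2123 = (-3943 - 20*1/445)*(1/2123) = (-3943 - 4/89)*(1/2123) = -350931/89*1/2123 = -350931/188947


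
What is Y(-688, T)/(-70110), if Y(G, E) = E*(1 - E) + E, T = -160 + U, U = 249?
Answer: 2581/23370 ≈ 0.11044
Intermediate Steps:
T = 89 (T = -160 + 249 = 89)
Y(G, E) = E + E*(1 - E)
Y(-688, T)/(-70110) = (89*(2 - 1*89))/(-70110) = (89*(2 - 89))*(-1/70110) = (89*(-87))*(-1/70110) = -7743*(-1/70110) = 2581/23370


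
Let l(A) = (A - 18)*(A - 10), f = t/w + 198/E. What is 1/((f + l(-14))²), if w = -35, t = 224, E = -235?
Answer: 55225/31961573284 ≈ 1.7279e-6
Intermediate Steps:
f = -1702/235 (f = 224/(-35) + 198/(-235) = 224*(-1/35) + 198*(-1/235) = -32/5 - 198/235 = -1702/235 ≈ -7.2426)
l(A) = (-18 + A)*(-10 + A)
1/((f + l(-14))²) = 1/((-1702/235 + (180 + (-14)² - 28*(-14)))²) = 1/((-1702/235 + (180 + 196 + 392))²) = 1/((-1702/235 + 768)²) = 1/((178778/235)²) = 1/(31961573284/55225) = 55225/31961573284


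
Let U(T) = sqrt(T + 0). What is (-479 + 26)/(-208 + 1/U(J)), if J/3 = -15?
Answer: 4240080/1946881 - 1359*I*sqrt(5)/1946881 ≈ 2.1779 - 0.0015609*I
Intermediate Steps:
J = -45 (J = 3*(-15) = -45)
U(T) = sqrt(T)
(-479 + 26)/(-208 + 1/U(J)) = (-479 + 26)/(-208 + 1/(sqrt(-45))) = -453/(-208 + 1/(3*I*sqrt(5))) = -453/(-208 - I*sqrt(5)/15)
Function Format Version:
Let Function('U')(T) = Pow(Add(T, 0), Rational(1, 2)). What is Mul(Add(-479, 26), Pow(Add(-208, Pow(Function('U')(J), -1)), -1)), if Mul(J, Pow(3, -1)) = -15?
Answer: Add(Rational(4240080, 1946881), Mul(Rational(-1359, 1946881), I, Pow(5, Rational(1, 2)))) ≈ Add(2.1779, Mul(-0.0015609, I))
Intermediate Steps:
J = -45 (J = Mul(3, -15) = -45)
Function('U')(T) = Pow(T, Rational(1, 2))
Mul(Add(-479, 26), Pow(Add(-208, Pow(Function('U')(J), -1)), -1)) = Mul(Add(-479, 26), Pow(Add(-208, Pow(Pow(-45, Rational(1, 2)), -1)), -1)) = Mul(-453, Pow(Add(-208, Pow(Mul(3, I, Pow(5, Rational(1, 2))), -1)), -1)) = Mul(-453, Pow(Add(-208, Mul(Rational(-1, 15), I, Pow(5, Rational(1, 2)))), -1))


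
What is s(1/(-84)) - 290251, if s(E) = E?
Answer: -24381085/84 ≈ -2.9025e+5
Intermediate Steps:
s(1/(-84)) - 290251 = 1/(-84) - 290251 = -1/84 - 290251 = -24381085/84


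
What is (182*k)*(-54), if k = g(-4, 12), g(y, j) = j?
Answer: -117936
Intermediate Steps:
k = 12
(182*k)*(-54) = (182*12)*(-54) = 2184*(-54) = -117936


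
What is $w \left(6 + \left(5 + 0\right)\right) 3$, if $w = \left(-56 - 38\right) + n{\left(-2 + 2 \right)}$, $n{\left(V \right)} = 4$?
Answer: $-2970$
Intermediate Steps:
$w = -90$ ($w = \left(-56 - 38\right) + 4 = -94 + 4 = -90$)
$w \left(6 + \left(5 + 0\right)\right) 3 = - 90 \left(6 + \left(5 + 0\right)\right) 3 = - 90 \left(6 + 5\right) 3 = - 90 \cdot 11 \cdot 3 = \left(-90\right) 33 = -2970$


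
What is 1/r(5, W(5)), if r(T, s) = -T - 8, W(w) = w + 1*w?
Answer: -1/13 ≈ -0.076923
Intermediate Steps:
W(w) = 2*w (W(w) = w + w = 2*w)
r(T, s) = -8 - T
1/r(5, W(5)) = 1/(-8 - 1*5) = 1/(-8 - 5) = 1/(-13) = -1/13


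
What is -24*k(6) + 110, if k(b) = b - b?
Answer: 110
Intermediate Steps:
k(b) = 0
-24*k(6) + 110 = -24*0 + 110 = 0 + 110 = 110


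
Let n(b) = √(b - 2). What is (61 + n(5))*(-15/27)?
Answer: -305/9 - 5*√3/9 ≈ -34.851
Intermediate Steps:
n(b) = √(-2 + b)
(61 + n(5))*(-15/27) = (61 + √(-2 + 5))*(-15/27) = (61 + √3)*(-15*1/27) = (61 + √3)*(-5/9) = -305/9 - 5*√3/9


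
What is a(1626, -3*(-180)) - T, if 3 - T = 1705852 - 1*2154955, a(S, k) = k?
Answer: -448566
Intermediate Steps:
T = 449106 (T = 3 - (1705852 - 1*2154955) = 3 - (1705852 - 2154955) = 3 - 1*(-449103) = 3 + 449103 = 449106)
a(1626, -3*(-180)) - T = -3*(-180) - 1*449106 = 540 - 449106 = -448566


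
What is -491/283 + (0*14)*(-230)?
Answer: -491/283 ≈ -1.7350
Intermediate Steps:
-491/283 + (0*14)*(-230) = -491*1/283 + 0*(-230) = -491/283 + 0 = -491/283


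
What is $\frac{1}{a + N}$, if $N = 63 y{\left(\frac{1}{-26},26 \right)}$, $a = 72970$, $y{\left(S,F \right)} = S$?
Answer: $\frac{26}{1897157} \approx 1.3705 \cdot 10^{-5}$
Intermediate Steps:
$N = - \frac{63}{26}$ ($N = \frac{63}{-26} = 63 \left(- \frac{1}{26}\right) = - \frac{63}{26} \approx -2.4231$)
$\frac{1}{a + N} = \frac{1}{72970 - \frac{63}{26}} = \frac{1}{\frac{1897157}{26}} = \frac{26}{1897157}$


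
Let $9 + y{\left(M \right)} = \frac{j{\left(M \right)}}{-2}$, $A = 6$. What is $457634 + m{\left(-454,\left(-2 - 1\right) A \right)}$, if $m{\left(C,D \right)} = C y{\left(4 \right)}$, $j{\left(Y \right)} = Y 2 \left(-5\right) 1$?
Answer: $452640$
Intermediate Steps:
$j{\left(Y \right)} = - 10 Y$ ($j{\left(Y \right)} = 2 Y \left(-5\right) 1 = - 10 Y 1 = - 10 Y$)
$y{\left(M \right)} = -9 + 5 M$ ($y{\left(M \right)} = -9 + \frac{\left(-10\right) M}{-2} = -9 + - 10 M \left(- \frac{1}{2}\right) = -9 + 5 M$)
$m{\left(C,D \right)} = 11 C$ ($m{\left(C,D \right)} = C \left(-9 + 5 \cdot 4\right) = C \left(-9 + 20\right) = C 11 = 11 C$)
$457634 + m{\left(-454,\left(-2 - 1\right) A \right)} = 457634 + 11 \left(-454\right) = 457634 - 4994 = 452640$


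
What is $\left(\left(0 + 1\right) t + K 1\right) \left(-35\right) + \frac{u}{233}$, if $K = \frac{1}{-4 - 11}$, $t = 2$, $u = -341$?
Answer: $- \frac{48322}{699} \approx -69.13$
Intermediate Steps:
$K = - \frac{1}{15}$ ($K = \frac{1}{-15} = - \frac{1}{15} \approx -0.066667$)
$\left(\left(0 + 1\right) t + K 1\right) \left(-35\right) + \frac{u}{233} = \left(\left(0 + 1\right) 2 - \frac{1}{15}\right) \left(-35\right) - \frac{341}{233} = \left(1 \cdot 2 - \frac{1}{15}\right) \left(-35\right) - \frac{341}{233} = \left(2 - \frac{1}{15}\right) \left(-35\right) - \frac{341}{233} = \frac{29}{15} \left(-35\right) - \frac{341}{233} = - \frac{203}{3} - \frac{341}{233} = - \frac{48322}{699}$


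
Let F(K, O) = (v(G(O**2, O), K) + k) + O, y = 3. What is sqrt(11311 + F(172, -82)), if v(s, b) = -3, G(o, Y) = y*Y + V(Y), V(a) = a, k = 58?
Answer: 2*sqrt(2821) ≈ 106.23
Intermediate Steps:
G(o, Y) = 4*Y (G(o, Y) = 3*Y + Y = 4*Y)
F(K, O) = 55 + O (F(K, O) = (-3 + 58) + O = 55 + O)
sqrt(11311 + F(172, -82)) = sqrt(11311 + (55 - 82)) = sqrt(11311 - 27) = sqrt(11284) = 2*sqrt(2821)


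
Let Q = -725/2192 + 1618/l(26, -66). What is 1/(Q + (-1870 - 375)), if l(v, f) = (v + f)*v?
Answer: -142480/320136391 ≈ -0.00044506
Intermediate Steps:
l(v, f) = v*(f + v) (l(v, f) = (f + v)*v = v*(f + v))
Q = -268791/142480 (Q = -725/2192 + 1618/((26*(-66 + 26))) = -725*1/2192 + 1618/((26*(-40))) = -725/2192 + 1618/(-1040) = -725/2192 + 1618*(-1/1040) = -725/2192 - 809/520 = -268791/142480 ≈ -1.8865)
1/(Q + (-1870 - 375)) = 1/(-268791/142480 + (-1870 - 375)) = 1/(-268791/142480 - 2245) = 1/(-320136391/142480) = -142480/320136391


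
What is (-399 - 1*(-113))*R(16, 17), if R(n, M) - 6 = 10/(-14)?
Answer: -10582/7 ≈ -1511.7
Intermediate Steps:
R(n, M) = 37/7 (R(n, M) = 6 + 10/(-14) = 6 + 10*(-1/14) = 6 - 5/7 = 37/7)
(-399 - 1*(-113))*R(16, 17) = (-399 - 1*(-113))*(37/7) = (-399 + 113)*(37/7) = -286*37/7 = -10582/7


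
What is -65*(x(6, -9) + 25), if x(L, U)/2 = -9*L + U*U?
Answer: -5135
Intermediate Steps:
x(L, U) = -18*L + 2*U² (x(L, U) = 2*(-9*L + U*U) = 2*(-9*L + U²) = 2*(U² - 9*L) = -18*L + 2*U²)
-65*(x(6, -9) + 25) = -65*((-18*6 + 2*(-9)²) + 25) = -65*((-108 + 2*81) + 25) = -65*((-108 + 162) + 25) = -65*(54 + 25) = -65*79 = -5135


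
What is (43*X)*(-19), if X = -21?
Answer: 17157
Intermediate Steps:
(43*X)*(-19) = (43*(-21))*(-19) = -903*(-19) = 17157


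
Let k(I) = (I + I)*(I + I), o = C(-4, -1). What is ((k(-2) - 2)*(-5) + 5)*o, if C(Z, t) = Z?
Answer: 260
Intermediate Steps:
o = -4
k(I) = 4*I² (k(I) = (2*I)*(2*I) = 4*I²)
((k(-2) - 2)*(-5) + 5)*o = ((4*(-2)² - 2)*(-5) + 5)*(-4) = ((4*4 - 2)*(-5) + 5)*(-4) = ((16 - 2)*(-5) + 5)*(-4) = (14*(-5) + 5)*(-4) = (-70 + 5)*(-4) = -65*(-4) = 260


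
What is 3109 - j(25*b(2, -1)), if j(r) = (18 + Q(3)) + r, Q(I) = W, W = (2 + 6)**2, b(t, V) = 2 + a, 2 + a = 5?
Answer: 2902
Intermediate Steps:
a = 3 (a = -2 + 5 = 3)
b(t, V) = 5 (b(t, V) = 2 + 3 = 5)
W = 64 (W = 8**2 = 64)
Q(I) = 64
j(r) = 82 + r (j(r) = (18 + 64) + r = 82 + r)
3109 - j(25*b(2, -1)) = 3109 - (82 + 25*5) = 3109 - (82 + 125) = 3109 - 1*207 = 3109 - 207 = 2902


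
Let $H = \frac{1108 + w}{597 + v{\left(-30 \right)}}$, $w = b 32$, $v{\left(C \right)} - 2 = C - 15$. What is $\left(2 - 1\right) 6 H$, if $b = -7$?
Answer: $\frac{2652}{277} \approx 9.574$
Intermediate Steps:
$v{\left(C \right)} = -13 + C$ ($v{\left(C \right)} = 2 + \left(C - 15\right) = 2 + \left(-15 + C\right) = -13 + C$)
$w = -224$ ($w = \left(-7\right) 32 = -224$)
$H = \frac{442}{277}$ ($H = \frac{1108 - 224}{597 - 43} = \frac{884}{597 - 43} = \frac{884}{554} = 884 \cdot \frac{1}{554} = \frac{442}{277} \approx 1.5957$)
$\left(2 - 1\right) 6 H = \left(2 - 1\right) 6 \cdot \frac{442}{277} = 1 \cdot 6 \cdot \frac{442}{277} = 6 \cdot \frac{442}{277} = \frac{2652}{277}$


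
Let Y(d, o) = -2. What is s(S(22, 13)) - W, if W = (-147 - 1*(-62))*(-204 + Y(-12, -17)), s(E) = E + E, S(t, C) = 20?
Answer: -17470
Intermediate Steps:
s(E) = 2*E
W = 17510 (W = (-147 - 1*(-62))*(-204 - 2) = (-147 + 62)*(-206) = -85*(-206) = 17510)
s(S(22, 13)) - W = 2*20 - 1*17510 = 40 - 17510 = -17470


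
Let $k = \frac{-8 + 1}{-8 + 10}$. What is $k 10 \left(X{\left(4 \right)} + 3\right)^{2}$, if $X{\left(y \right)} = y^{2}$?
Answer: $-12635$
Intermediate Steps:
$k = - \frac{7}{2} \approx -3.5$
$k 10 \left(X{\left(4 \right)} + 3\right)^{2} = \left(- \frac{7}{2}\right) 10 \left(4^{2} + 3\right)^{2} = - 35 \left(16 + 3\right)^{2} = - 35 \cdot 19^{2} = \left(-35\right) 361 = -12635$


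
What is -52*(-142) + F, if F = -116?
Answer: 7268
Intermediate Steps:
-52*(-142) + F = -52*(-142) - 116 = 7384 - 116 = 7268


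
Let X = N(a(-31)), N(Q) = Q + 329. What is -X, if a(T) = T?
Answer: -298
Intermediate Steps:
N(Q) = 329 + Q
X = 298 (X = 329 - 31 = 298)
-X = -1*298 = -298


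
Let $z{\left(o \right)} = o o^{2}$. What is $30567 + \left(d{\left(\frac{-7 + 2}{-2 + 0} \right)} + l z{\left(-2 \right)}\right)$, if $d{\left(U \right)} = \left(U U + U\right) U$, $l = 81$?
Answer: $\frac{239527}{8} \approx 29941.0$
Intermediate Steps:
$z{\left(o \right)} = o^{3}$
$d{\left(U \right)} = U \left(U + U^{2}\right)$ ($d{\left(U \right)} = \left(U^{2} + U\right) U = \left(U + U^{2}\right) U = U \left(U + U^{2}\right)$)
$30567 + \left(d{\left(\frac{-7 + 2}{-2 + 0} \right)} + l z{\left(-2 \right)}\right) = 30567 + \left(\left(\frac{-7 + 2}{-2 + 0}\right)^{2} \left(1 + \frac{-7 + 2}{-2 + 0}\right) + 81 \left(-2\right)^{3}\right) = 30567 + \left(\left(- \frac{5}{-2}\right)^{2} \left(1 - \frac{5}{-2}\right) + 81 \left(-8\right)\right) = 30567 - \left(648 - \left(\left(-5\right) \left(- \frac{1}{2}\right)\right)^{2} \left(1 - - \frac{5}{2}\right)\right) = 30567 - \left(648 - \left(\frac{5}{2}\right)^{2} \left(1 + \frac{5}{2}\right)\right) = 30567 + \left(\frac{25}{4} \cdot \frac{7}{2} - 648\right) = 30567 + \left(\frac{175}{8} - 648\right) = 30567 - \frac{5009}{8} = \frac{239527}{8}$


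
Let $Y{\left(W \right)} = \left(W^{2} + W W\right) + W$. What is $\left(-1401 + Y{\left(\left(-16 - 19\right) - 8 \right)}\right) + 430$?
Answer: $2684$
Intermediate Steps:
$Y{\left(W \right)} = W + 2 W^{2}$ ($Y{\left(W \right)} = \left(W^{2} + W^{2}\right) + W = 2 W^{2} + W = W + 2 W^{2}$)
$\left(-1401 + Y{\left(\left(-16 - 19\right) - 8 \right)}\right) + 430 = \left(-1401 + \left(\left(-16 - 19\right) - 8\right) \left(1 + 2 \left(\left(-16 - 19\right) - 8\right)\right)\right) + 430 = \left(-1401 + \left(-35 - 8\right) \left(1 + 2 \left(-35 - 8\right)\right)\right) + 430 = \left(-1401 - 43 \left(1 + 2 \left(-43\right)\right)\right) + 430 = \left(-1401 - 43 \left(1 - 86\right)\right) + 430 = \left(-1401 - -3655\right) + 430 = \left(-1401 + 3655\right) + 430 = 2254 + 430 = 2684$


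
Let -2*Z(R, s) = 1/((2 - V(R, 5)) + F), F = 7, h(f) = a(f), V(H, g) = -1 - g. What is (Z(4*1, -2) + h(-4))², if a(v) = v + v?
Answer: 58081/900 ≈ 64.534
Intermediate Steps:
a(v) = 2*v
h(f) = 2*f
Z(R, s) = -1/30 (Z(R, s) = -1/(2*((2 - (-1 - 1*5)) + 7)) = -1/(2*((2 - (-1 - 5)) + 7)) = -1/(2*((2 - 1*(-6)) + 7)) = -1/(2*((2 + 6) + 7)) = -1/(2*(8 + 7)) = -½/15 = -½*1/15 = -1/30)
(Z(4*1, -2) + h(-4))² = (-1/30 + 2*(-4))² = (-1/30 - 8)² = (-241/30)² = 58081/900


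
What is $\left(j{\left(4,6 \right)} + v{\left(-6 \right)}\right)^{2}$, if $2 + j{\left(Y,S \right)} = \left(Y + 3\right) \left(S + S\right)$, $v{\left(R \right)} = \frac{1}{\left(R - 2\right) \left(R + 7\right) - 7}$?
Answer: $\frac{1510441}{225} \approx 6713.1$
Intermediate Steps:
$v{\left(R \right)} = \frac{1}{-7 + \left(-2 + R\right) \left(7 + R\right)}$ ($v{\left(R \right)} = \frac{1}{\left(-2 + R\right) \left(7 + R\right) - 7} = \frac{1}{-7 + \left(-2 + R\right) \left(7 + R\right)}$)
$j{\left(Y,S \right)} = -2 + 2 S \left(3 + Y\right)$ ($j{\left(Y,S \right)} = -2 + \left(Y + 3\right) \left(S + S\right) = -2 + \left(3 + Y\right) 2 S = -2 + 2 S \left(3 + Y\right)$)
$\left(j{\left(4,6 \right)} + v{\left(-6 \right)}\right)^{2} = \left(\left(-2 + 6 \cdot 6 + 2 \cdot 6 \cdot 4\right) + \frac{1}{-21 + \left(-6\right)^{2} + 5 \left(-6\right)}\right)^{2} = \left(\left(-2 + 36 + 48\right) + \frac{1}{-21 + 36 - 30}\right)^{2} = \left(82 + \frac{1}{-15}\right)^{2} = \left(82 - \frac{1}{15}\right)^{2} = \left(\frac{1229}{15}\right)^{2} = \frac{1510441}{225}$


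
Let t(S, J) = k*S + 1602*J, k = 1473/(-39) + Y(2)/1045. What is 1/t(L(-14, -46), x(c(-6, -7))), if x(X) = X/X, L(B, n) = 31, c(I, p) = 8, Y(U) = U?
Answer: 13585/5858031 ≈ 0.0023190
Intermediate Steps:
k = -513069/13585 (k = 1473/(-39) + 2/1045 = 1473*(-1/39) + 2*(1/1045) = -491/13 + 2/1045 = -513069/13585 ≈ -37.767)
x(X) = 1
t(S, J) = 1602*J - 513069*S/13585 (t(S, J) = -513069*S/13585 + 1602*J = 1602*J - 513069*S/13585)
1/t(L(-14, -46), x(c(-6, -7))) = 1/(1602*1 - 513069/13585*31) = 1/(1602 - 15905139/13585) = 1/(5858031/13585) = 13585/5858031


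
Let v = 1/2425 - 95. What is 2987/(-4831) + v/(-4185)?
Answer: -29201006081/49028007375 ≈ -0.59560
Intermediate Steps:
v = -230374/2425 (v = 1/2425 - 95 = -230374/2425 ≈ -95.000)
2987/(-4831) + v/(-4185) = 2987/(-4831) - 230374/2425/(-4185) = 2987*(-1/4831) - 230374/2425*(-1/4185) = -2987/4831 + 230374/10148625 = -29201006081/49028007375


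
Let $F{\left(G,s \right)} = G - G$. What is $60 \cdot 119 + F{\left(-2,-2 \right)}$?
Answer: $7140$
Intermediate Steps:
$F{\left(G,s \right)} = 0$
$60 \cdot 119 + F{\left(-2,-2 \right)} = 60 \cdot 119 + 0 = 7140 + 0 = 7140$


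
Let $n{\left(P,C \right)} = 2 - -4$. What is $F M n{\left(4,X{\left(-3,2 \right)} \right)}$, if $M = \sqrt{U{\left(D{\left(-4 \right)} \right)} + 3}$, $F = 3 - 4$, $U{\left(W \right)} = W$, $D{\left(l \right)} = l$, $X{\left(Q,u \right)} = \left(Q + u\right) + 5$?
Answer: $- 6 i \approx - 6.0 i$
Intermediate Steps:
$X{\left(Q,u \right)} = 5 + Q + u$
$n{\left(P,C \right)} = 6$ ($n{\left(P,C \right)} = 2 + 4 = 6$)
$F = -1$ ($F = 3 - 4 = -1$)
$M = i$ ($M = \sqrt{-4 + 3} = \sqrt{-1} = i \approx 1.0 i$)
$F M n{\left(4,X{\left(-3,2 \right)} \right)} = - i 6 = - 6 i$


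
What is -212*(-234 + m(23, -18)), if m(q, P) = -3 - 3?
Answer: 50880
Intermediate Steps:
m(q, P) = -6
-212*(-234 + m(23, -18)) = -212*(-234 - 6) = -212*(-240) = 50880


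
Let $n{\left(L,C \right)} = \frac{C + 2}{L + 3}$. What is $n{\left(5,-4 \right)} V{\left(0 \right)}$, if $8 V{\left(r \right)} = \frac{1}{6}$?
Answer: $- \frac{1}{192} \approx -0.0052083$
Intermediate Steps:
$n{\left(L,C \right)} = \frac{2 + C}{3 + L}$
$V{\left(r \right)} = \frac{1}{48}$ ($V{\left(r \right)} = \frac{1}{8 \cdot 6} = \frac{1}{8} \cdot \frac{1}{6} = \frac{1}{48}$)
$n{\left(5,-4 \right)} V{\left(0 \right)} = \frac{2 - 4}{3 + 5} \cdot \frac{1}{48} = \frac{1}{8} \left(-2\right) \frac{1}{48} = \left(- \frac{1}{4}\right) \frac{1}{48} = - \frac{1}{192}$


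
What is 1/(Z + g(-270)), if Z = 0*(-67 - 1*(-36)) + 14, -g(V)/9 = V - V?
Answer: 1/14 ≈ 0.071429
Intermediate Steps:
g(V) = 0 (g(V) = -9*(V - V) = -9*0 = 0)
Z = 14 (Z = 0*(-67 + 36) + 14 = 0*(-31) + 14 = 0 + 14 = 14)
1/(Z + g(-270)) = 1/(14 + 0) = 1/14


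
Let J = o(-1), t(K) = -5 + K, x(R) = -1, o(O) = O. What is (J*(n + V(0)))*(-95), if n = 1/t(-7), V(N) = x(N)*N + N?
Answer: -95/12 ≈ -7.9167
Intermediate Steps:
V(N) = 0 (V(N) = -N + N = 0)
n = -1/12 (n = 1/(-5 - 7) = 1/(-12) = -1/12 ≈ -0.083333)
J = -1
(J*(n + V(0)))*(-95) = -(-1/12 + 0)*(-95) = -1*(-1/12)*(-95) = (1/12)*(-95) = -95/12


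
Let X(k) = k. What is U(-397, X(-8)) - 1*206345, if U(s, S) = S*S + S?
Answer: -206289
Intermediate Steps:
U(s, S) = S + S² (U(s, S) = S² + S = S + S²)
U(-397, X(-8)) - 1*206345 = -8*(1 - 8) - 1*206345 = -8*(-7) - 206345 = 56 - 206345 = -206289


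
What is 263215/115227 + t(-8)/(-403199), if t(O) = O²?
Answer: 106120650257/46459411173 ≈ 2.2842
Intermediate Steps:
263215/115227 + t(-8)/(-403199) = 263215/115227 + (-8)²/(-403199) = 263215*(1/115227) + 64*(-1/403199) = 263215/115227 - 64/403199 = 106120650257/46459411173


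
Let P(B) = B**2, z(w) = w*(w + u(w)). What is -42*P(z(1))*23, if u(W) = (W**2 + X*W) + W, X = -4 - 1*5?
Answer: -34776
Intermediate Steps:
X = -9 (X = -4 - 5 = -9)
u(W) = W**2 - 8*W (u(W) = (W**2 - 9*W) + W = W**2 - 8*W)
z(w) = w*(w + w*(-8 + w))
-42*P(z(1))*23 = -42*(-7 + 1)**2*23 = -42*(1*(-6))**2*23 = -42*(-6)**2*23 = -42*36*23 = -1512*23 = -34776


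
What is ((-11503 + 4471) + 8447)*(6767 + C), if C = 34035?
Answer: 57734830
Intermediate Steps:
((-11503 + 4471) + 8447)*(6767 + C) = ((-11503 + 4471) + 8447)*(6767 + 34035) = (-7032 + 8447)*40802 = 1415*40802 = 57734830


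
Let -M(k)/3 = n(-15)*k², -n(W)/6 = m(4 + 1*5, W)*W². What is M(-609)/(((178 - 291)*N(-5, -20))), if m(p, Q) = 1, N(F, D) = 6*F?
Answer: 50068935/113 ≈ 4.4309e+5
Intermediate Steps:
n(W) = -6*W²
M(k) = 4050*k² (M(k) = -3*(-6*(-15)²)*k² = -3*(-6*225)*k² = -(-4050)*k² = 4050*k²)
M(-609)/(((178 - 291)*N(-5, -20))) = (4050*(-609)²)/(((178 - 291)*(6*(-5)))) = (4050*370881)/((-113*(-30))) = 1502068050/3390 = 1502068050*(1/3390) = 50068935/113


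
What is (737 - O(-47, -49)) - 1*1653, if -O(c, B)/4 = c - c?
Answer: -916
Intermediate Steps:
O(c, B) = 0 (O(c, B) = -4*(c - c) = -4*0 = 0)
(737 - O(-47, -49)) - 1*1653 = (737 - 1*0) - 1*1653 = (737 + 0) - 1653 = 737 - 1653 = -916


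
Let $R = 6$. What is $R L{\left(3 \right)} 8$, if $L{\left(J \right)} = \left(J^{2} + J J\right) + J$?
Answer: $1008$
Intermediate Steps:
$L{\left(J \right)} = J + 2 J^{2}$ ($L{\left(J \right)} = \left(J^{2} + J^{2}\right) + J = 2 J^{2} + J = J + 2 J^{2}$)
$R L{\left(3 \right)} 8 = 6 \cdot 3 \left(1 + 2 \cdot 3\right) 8 = 6 \cdot 3 \left(1 + 6\right) 8 = 6 \cdot 3 \cdot 7 \cdot 8 = 6 \cdot 21 \cdot 8 = 126 \cdot 8 = 1008$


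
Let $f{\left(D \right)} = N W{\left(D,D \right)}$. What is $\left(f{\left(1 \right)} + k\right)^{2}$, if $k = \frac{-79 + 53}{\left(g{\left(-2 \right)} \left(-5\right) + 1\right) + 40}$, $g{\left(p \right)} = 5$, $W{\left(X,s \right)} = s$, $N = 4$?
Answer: $\frac{361}{64} \approx 5.6406$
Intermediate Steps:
$f{\left(D \right)} = 4 D$
$k = - \frac{13}{8}$ ($k = \frac{-79 + 53}{\left(5 \left(-5\right) + 1\right) + 40} = - \frac{26}{\left(-25 + 1\right) + 40} = - \frac{26}{-24 + 40} = - \frac{26}{16} = \left(-26\right) \frac{1}{16} = - \frac{13}{8} \approx -1.625$)
$\left(f{\left(1 \right)} + k\right)^{2} = \left(4 \cdot 1 - \frac{13}{8}\right)^{2} = \left(4 - \frac{13}{8}\right)^{2} = \left(\frac{19}{8}\right)^{2} = \frac{361}{64}$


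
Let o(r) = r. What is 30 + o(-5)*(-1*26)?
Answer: 160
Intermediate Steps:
30 + o(-5)*(-1*26) = 30 - (-5)*26 = 30 - 5*(-26) = 30 + 130 = 160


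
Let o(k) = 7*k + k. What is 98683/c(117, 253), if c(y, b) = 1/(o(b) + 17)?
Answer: 201412003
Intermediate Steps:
o(k) = 8*k
c(y, b) = 1/(17 + 8*b) (c(y, b) = 1/(8*b + 17) = 1/(17 + 8*b))
98683/c(117, 253) = 98683/(1/(17 + 8*253)) = 98683/(1/(17 + 2024)) = 98683/(1/2041) = 98683*2041 = 201412003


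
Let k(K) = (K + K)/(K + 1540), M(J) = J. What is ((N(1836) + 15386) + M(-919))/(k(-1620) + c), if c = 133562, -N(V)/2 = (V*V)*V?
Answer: -4951166258/53441 ≈ -92647.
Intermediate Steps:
N(V) = -2*V**3 (N(V) = -2*V*V*V = -2*V**2*V = -2*V**3)
k(K) = 2*K/(1540 + K) (k(K) = (2*K)/(1540 + K) = 2*K/(1540 + K))
((N(1836) + 15386) + M(-919))/(k(-1620) + c) = ((-2*1836**3 + 15386) - 919)/(2*(-1620)/(1540 - 1620) + 133562) = ((-2*6188965056 + 15386) - 919)/(2*(-1620)/(-80) + 133562) = ((-12377930112 + 15386) - 919)/(2*(-1620)*(-1/80) + 133562) = (-12377914726 - 919)/(81/2 + 133562) = -12377915645/267205/2 = -12377915645*2/267205 = -4951166258/53441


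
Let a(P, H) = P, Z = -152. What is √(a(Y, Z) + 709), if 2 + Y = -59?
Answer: 18*√2 ≈ 25.456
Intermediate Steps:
Y = -61 (Y = -2 - 59 = -61)
√(a(Y, Z) + 709) = √(-61 + 709) = √648 = 18*√2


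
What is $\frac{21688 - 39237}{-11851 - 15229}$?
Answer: $\frac{17549}{27080} \approx 0.64804$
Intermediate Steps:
$\frac{21688 - 39237}{-11851 - 15229} = - \frac{17549}{-27080} = \left(-17549\right) \left(- \frac{1}{27080}\right) = \frac{17549}{27080}$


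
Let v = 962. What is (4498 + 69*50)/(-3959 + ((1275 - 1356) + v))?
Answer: -3974/1539 ≈ -2.5822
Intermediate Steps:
(4498 + 69*50)/(-3959 + ((1275 - 1356) + v)) = (4498 + 69*50)/(-3959 + ((1275 - 1356) + 962)) = (4498 + 3450)/(-3959 + (-81 + 962)) = 7948/(-3959 + 881) = 7948/(-3078) = 7948*(-1/3078) = -3974/1539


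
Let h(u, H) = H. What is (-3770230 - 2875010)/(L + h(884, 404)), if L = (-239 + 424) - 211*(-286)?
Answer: -189864/1741 ≈ -109.05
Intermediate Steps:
L = 60531 (L = 185 + 60346 = 60531)
(-3770230 - 2875010)/(L + h(884, 404)) = (-3770230 - 2875010)/(60531 + 404) = -6645240/60935 = -6645240*1/60935 = -189864/1741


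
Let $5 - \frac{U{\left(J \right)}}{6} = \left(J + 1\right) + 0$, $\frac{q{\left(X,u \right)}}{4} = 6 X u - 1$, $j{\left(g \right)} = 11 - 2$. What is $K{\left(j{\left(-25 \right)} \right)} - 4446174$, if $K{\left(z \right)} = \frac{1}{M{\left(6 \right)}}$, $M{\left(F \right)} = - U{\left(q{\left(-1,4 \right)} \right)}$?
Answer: $- \frac{2774412577}{624} \approx -4.4462 \cdot 10^{6}$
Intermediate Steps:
$j{\left(g \right)} = 9$
$q{\left(X,u \right)} = -4 + 24 X u$ ($q{\left(X,u \right)} = 4 \left(6 X u - 1\right) = 4 \left(-1 + 6 X u\right) = -4 + 24 X u$)
$U{\left(J \right)} = 24 - 6 J$ ($U{\left(J \right)} = 30 - 6 \left(\left(J + 1\right) + 0\right) = 30 - 6 \left(\left(1 + J\right) + 0\right) = 30 - 6 \left(1 + J\right) = 30 - \left(6 + 6 J\right) = 24 - 6 J$)
$M{\left(F \right)} = -624$ ($M{\left(F \right)} = - (24 - 6 \left(-4 + 24 \left(-1\right) 4\right)) = - (24 - 6 \left(-4 - 96\right)) = - (24 - -600) = - (24 + 600) = \left(-1\right) 624 = -624$)
$K{\left(z \right)} = - \frac{1}{624}$ ($K{\left(z \right)} = \frac{1}{-624} = - \frac{1}{624}$)
$K{\left(j{\left(-25 \right)} \right)} - 4446174 = - \frac{1}{624} - 4446174 = - \frac{2774412577}{624}$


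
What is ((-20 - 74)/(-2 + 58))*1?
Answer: -47/28 ≈ -1.6786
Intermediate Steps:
((-20 - 74)/(-2 + 58))*1 = -94/56*1 = -94*1/56*1 = -47/28*1 = -47/28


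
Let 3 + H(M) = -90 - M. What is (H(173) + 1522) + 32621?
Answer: 33877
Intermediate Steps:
H(M) = -93 - M (H(M) = -3 + (-90 - M) = -93 - M)
(H(173) + 1522) + 32621 = ((-93 - 1*173) + 1522) + 32621 = ((-93 - 173) + 1522) + 32621 = (-266 + 1522) + 32621 = 1256 + 32621 = 33877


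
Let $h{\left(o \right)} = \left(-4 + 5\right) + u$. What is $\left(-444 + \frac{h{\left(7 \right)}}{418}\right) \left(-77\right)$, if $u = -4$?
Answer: $\frac{1299165}{38} \approx 34189.0$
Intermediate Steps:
$h{\left(o \right)} = -3$ ($h{\left(o \right)} = \left(-4 + 5\right) - 4 = 1 - 4 = -3$)
$\left(-444 + \frac{h{\left(7 \right)}}{418}\right) \left(-77\right) = \left(-444 - \frac{3}{418}\right) \left(-77\right) = \left(- \frac{185595}{418}\right) \left(-77\right) = \frac{1299165}{38}$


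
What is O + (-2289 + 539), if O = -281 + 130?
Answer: -1901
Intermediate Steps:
O = -151
O + (-2289 + 539) = -151 + (-2289 + 539) = -151 - 1750 = -1901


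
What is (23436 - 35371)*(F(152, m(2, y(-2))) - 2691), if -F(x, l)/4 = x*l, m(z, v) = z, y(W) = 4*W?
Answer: 46630045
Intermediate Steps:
F(x, l) = -4*l*x (F(x, l) = -4*x*l = -4*l*x)
(23436 - 35371)*(F(152, m(2, y(-2))) - 2691) = (23436 - 35371)*(-4*2*152 - 2691) = -11935*(-1216 - 2691) = -11935*(-3907) = 46630045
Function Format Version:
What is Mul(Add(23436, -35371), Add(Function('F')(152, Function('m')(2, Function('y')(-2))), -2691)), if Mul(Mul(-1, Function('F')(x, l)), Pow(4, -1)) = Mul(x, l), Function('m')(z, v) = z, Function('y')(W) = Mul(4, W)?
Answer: 46630045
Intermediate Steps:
Function('F')(x, l) = Mul(-4, l, x) (Function('F')(x, l) = Mul(-4, Mul(x, l)) = Mul(-4, Mul(l, x)) = Mul(-4, l, x))
Mul(Add(23436, -35371), Add(Function('F')(152, Function('m')(2, Function('y')(-2))), -2691)) = Mul(Add(23436, -35371), Add(Mul(-4, 2, 152), -2691)) = Mul(-11935, Add(-1216, -2691)) = Mul(-11935, -3907) = 46630045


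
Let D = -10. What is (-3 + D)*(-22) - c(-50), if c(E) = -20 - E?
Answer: 256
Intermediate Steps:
(-3 + D)*(-22) - c(-50) = (-3 - 10)*(-22) - (-20 - 1*(-50)) = -13*(-22) - (-20 + 50) = 286 - 1*30 = 286 - 30 = 256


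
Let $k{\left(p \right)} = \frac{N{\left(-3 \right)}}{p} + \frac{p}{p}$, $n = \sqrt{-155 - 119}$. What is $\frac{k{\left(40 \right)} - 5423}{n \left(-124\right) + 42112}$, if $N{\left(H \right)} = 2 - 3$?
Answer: $- \frac{71353849}{555510490} - \frac{6723311 i \sqrt{274}}{17776335680} \approx -0.12845 - 0.0062606 i$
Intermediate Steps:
$N{\left(H \right)} = -1$ ($N{\left(H \right)} = 2 - 3 = -1$)
$n = i \sqrt{274}$ ($n = \sqrt{-274} = i \sqrt{274} \approx 16.553 i$)
$k{\left(p \right)} = 1 - \frac{1}{p}$ ($k{\left(p \right)} = - \frac{1}{p} + \frac{p}{p} = - \frac{1}{p} + 1 = 1 - \frac{1}{p}$)
$\frac{k{\left(40 \right)} - 5423}{n \left(-124\right) + 42112} = \frac{\frac{-1 + 40}{40} - 5423}{i \sqrt{274} \left(-124\right) + 42112} = \frac{\frac{1}{40} \cdot 39 - 5423}{- 124 i \sqrt{274} + 42112} = \frac{\frac{39}{40} - 5423}{42112 - 124 i \sqrt{274}} = - \frac{216881}{40 \left(42112 - 124 i \sqrt{274}\right)}$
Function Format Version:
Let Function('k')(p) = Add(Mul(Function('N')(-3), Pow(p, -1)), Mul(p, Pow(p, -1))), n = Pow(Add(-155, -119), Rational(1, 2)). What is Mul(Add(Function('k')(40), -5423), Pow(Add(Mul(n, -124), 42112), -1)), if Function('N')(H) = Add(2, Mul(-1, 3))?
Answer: Add(Rational(-71353849, 555510490), Mul(Rational(-6723311, 17776335680), I, Pow(274, Rational(1, 2)))) ≈ Add(-0.12845, Mul(-0.0062606, I))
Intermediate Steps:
Function('N')(H) = -1 (Function('N')(H) = Add(2, -3) = -1)
n = Mul(I, Pow(274, Rational(1, 2))) (n = Pow(-274, Rational(1, 2)) = Mul(I, Pow(274, Rational(1, 2))) ≈ Mul(16.553, I))
Function('k')(p) = Add(1, Mul(-1, Pow(p, -1))) (Function('k')(p) = Add(Mul(-1, Pow(p, -1)), Mul(p, Pow(p, -1))) = Add(Mul(-1, Pow(p, -1)), 1) = Add(1, Mul(-1, Pow(p, -1))))
Mul(Add(Function('k')(40), -5423), Pow(Add(Mul(n, -124), 42112), -1)) = Mul(Add(Mul(Pow(40, -1), Add(-1, 40)), -5423), Pow(Add(Mul(Mul(I, Pow(274, Rational(1, 2))), -124), 42112), -1)) = Mul(Add(Mul(Rational(1, 40), 39), -5423), Pow(Add(Mul(-124, I, Pow(274, Rational(1, 2))), 42112), -1)) = Mul(Add(Rational(39, 40), -5423), Pow(Add(42112, Mul(-124, I, Pow(274, Rational(1, 2)))), -1)) = Mul(Rational(-216881, 40), Pow(Add(42112, Mul(-124, I, Pow(274, Rational(1, 2)))), -1))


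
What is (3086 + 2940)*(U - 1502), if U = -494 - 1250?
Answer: -19560396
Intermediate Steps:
U = -1744
(3086 + 2940)*(U - 1502) = (3086 + 2940)*(-1744 - 1502) = 6026*(-3246) = -19560396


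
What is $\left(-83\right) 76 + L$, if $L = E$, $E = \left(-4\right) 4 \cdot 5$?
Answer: $-6388$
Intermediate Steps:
$E = -80$ ($E = \left(-16\right) 5 = -80$)
$L = -80$
$\left(-83\right) 76 + L = \left(-83\right) 76 - 80 = -6308 - 80 = -6388$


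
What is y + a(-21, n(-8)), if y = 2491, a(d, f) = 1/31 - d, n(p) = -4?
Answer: 77873/31 ≈ 2512.0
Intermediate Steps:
a(d, f) = 1/31 - d
y + a(-21, n(-8)) = 2491 + (1/31 - 1*(-21)) = 2491 + (1/31 + 21) = 2491 + 652/31 = 77873/31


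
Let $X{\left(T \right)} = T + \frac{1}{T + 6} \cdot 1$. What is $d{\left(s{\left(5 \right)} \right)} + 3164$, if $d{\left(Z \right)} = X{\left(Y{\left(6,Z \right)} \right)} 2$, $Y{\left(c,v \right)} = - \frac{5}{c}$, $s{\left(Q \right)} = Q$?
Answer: $\frac{294133}{93} \approx 3162.7$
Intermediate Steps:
$X{\left(T \right)} = T + \frac{1}{6 + T}$ ($X{\left(T \right)} = T + \frac{1}{6 + T} 1 = T + \frac{1}{6 + T}$)
$d{\left(Z \right)} = - \frac{119}{93}$ ($d{\left(Z \right)} = \frac{1 + \left(- \frac{5}{6}\right)^{2} + 6 \left(- \frac{5}{6}\right)}{6 - \frac{5}{6}} \cdot 2 = \frac{1 + \frac{25}{36} - 5}{\frac{31}{6}} \cdot 2 = \frac{6}{31} \left(- \frac{119}{36}\right) 2 = \left(- \frac{119}{186}\right) 2 = - \frac{119}{93}$)
$d{\left(s{\left(5 \right)} \right)} + 3164 = - \frac{119}{93} + 3164 = \frac{294133}{93}$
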